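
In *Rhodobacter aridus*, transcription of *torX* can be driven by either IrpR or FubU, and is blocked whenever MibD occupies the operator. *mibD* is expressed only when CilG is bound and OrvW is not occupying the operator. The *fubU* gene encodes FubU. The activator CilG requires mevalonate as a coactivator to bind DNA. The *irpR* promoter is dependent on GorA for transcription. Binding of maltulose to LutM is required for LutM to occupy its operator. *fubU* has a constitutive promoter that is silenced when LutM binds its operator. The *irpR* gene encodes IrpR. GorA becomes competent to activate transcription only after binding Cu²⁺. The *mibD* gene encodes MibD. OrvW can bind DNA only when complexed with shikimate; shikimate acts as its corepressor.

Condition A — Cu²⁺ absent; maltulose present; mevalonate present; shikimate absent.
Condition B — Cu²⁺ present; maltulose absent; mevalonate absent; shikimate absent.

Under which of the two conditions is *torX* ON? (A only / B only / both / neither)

B only

Condition A:
Cu²⁺ is absent, so GorA is inactive.
Required activator GorA is absent, so *irpR* is not transcribed.
So IrpR is not produced.
Maltulose is present, so LutM is active.
With repressor LutM bound, *fubU* is not transcribed.
So FubU is not produced.
Mevalonate is present, so CilG is active.
Shikimate is absent, so OrvW is inactive.
No repressor is bound and CilG is active, so *mibD* is transcribed.
So MibD is produced and active.
With repressor MibD bound, *torX* is not transcribed.
→ *torX* is OFF in A.
Condition B:
Cu²⁺ is present, so GorA is active.
No repressor is bound and GorA is active, so *irpR* is transcribed.
So IrpR is produced and active.
Maltulose is absent, so LutM is inactive.
With no repressor bound, *fubU* is transcribed.
So FubU is produced and active.
Mevalonate is absent, so CilG is inactive.
Shikimate is absent, so OrvW is inactive.
Required activator CilG is absent, so *mibD* is not transcribed.
So MibD is not produced.
Activator IrpR is present, so *torX* is transcribed.
→ *torX* is ON in B.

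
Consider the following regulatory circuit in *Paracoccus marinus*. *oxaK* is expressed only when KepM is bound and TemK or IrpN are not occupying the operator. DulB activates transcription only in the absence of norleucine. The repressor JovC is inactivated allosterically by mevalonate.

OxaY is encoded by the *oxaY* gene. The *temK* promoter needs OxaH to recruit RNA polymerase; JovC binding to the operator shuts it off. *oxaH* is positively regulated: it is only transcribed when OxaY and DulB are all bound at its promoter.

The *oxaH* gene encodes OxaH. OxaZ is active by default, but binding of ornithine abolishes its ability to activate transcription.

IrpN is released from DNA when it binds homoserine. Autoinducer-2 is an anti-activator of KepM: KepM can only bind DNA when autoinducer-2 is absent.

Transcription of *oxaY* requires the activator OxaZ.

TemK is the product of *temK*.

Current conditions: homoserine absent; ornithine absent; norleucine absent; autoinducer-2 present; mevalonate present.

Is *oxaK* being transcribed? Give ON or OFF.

OFF

Mevalonate is present, so JovC is inactive.
Ornithine is absent, so OxaZ is active.
No repressor is bound and OxaZ is active, so *oxaY* is transcribed.
So OxaY is produced and active.
Norleucine is absent, so DulB is active.
No repressor is bound and OxaY and DulB are active, so *oxaH* is transcribed.
So OxaH is produced and active.
No repressor is bound and OxaH is active, so *temK* is transcribed.
So TemK is produced and active.
Autoinducer-2 is present, so KepM is inactive.
Homoserine is absent, so IrpN is active.
With repressor TemK bound, *oxaK* is not transcribed.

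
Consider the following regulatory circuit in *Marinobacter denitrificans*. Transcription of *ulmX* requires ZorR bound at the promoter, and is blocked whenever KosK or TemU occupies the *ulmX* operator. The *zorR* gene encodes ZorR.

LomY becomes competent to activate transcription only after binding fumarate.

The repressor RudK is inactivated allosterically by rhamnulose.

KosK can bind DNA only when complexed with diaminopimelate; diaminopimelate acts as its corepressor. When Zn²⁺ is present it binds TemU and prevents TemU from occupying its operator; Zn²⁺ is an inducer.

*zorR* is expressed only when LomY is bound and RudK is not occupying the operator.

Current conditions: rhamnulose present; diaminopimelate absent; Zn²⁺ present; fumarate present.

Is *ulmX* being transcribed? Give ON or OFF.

ON

Diaminopimelate is absent, so KosK is inactive.
Rhamnulose is present, so RudK is inactive.
Fumarate is present, so LomY is active.
No repressor is bound and LomY is active, so *zorR* is transcribed.
So ZorR is produced and active.
Zn²⁺ is present, so TemU is inactive.
No repressor is bound and ZorR is active, so *ulmX* is transcribed.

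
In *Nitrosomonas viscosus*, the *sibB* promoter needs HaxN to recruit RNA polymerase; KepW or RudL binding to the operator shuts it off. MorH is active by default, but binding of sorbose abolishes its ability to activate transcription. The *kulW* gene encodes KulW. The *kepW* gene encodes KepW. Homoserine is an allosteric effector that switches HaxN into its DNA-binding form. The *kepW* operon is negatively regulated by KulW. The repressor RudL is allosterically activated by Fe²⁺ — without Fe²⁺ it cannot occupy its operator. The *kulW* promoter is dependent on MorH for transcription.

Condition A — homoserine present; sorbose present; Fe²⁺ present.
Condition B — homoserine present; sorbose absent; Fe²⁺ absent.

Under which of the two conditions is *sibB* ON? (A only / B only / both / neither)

Condition A:
Homoserine is present, so HaxN is active.
Sorbose is present, so MorH is inactive.
Required activator MorH is absent, so *kulW* is not transcribed.
So KulW is not produced.
With no repressor bound, *kepW* is transcribed.
So KepW is produced and active.
Fe²⁺ is present, so RudL is active.
With repressor KepW bound, *sibB* is not transcribed.
→ *sibB* is OFF in A.
Condition B:
Homoserine is present, so HaxN is active.
Sorbose is absent, so MorH is active.
No repressor is bound and MorH is active, so *kulW* is transcribed.
So KulW is produced and active.
With repressor KulW bound, *kepW* is not transcribed.
So KepW is not produced.
Fe²⁺ is absent, so RudL is inactive.
No repressor is bound and HaxN is active, so *sibB* is transcribed.
→ *sibB* is ON in B.

B only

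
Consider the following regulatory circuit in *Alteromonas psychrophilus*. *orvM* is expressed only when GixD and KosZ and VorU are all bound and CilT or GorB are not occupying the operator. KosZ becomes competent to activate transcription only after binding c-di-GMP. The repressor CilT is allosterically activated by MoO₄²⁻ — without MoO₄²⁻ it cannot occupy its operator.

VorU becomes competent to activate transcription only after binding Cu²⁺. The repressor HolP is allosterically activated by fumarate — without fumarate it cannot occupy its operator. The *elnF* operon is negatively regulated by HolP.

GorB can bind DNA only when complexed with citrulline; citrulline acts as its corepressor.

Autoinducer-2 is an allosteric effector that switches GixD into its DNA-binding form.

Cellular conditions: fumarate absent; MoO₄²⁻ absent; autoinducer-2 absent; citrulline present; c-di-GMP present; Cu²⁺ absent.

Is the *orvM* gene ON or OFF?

Autoinducer-2 is absent, so GixD is inactive.
c-di-GMP is present, so KosZ is active.
MoO₄²⁻ is absent, so CilT is inactive.
Citrulline is present, so GorB is active.
Cu²⁺ is absent, so VorU is inactive.
With repressor GorB bound, *orvM* is not transcribed.

OFF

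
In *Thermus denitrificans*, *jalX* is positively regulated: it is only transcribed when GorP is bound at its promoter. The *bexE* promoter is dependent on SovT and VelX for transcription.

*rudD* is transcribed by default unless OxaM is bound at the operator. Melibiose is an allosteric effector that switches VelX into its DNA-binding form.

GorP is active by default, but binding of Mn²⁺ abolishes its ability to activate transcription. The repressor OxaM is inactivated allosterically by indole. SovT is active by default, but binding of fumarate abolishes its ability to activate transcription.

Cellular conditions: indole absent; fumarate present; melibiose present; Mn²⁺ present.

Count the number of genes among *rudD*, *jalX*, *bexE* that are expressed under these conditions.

0

Indole is absent, so OxaM is active.
With repressor OxaM bound, *rudD* is not transcribed.
→ *rudD* is OFF.
Mn²⁺ is present, so GorP is inactive.
Required activator GorP is absent, so *jalX* is not transcribed.
→ *jalX* is OFF.
Fumarate is present, so SovT is inactive.
Melibiose is present, so VelX is active.
Required activator SovT is absent, so *bexE* is not transcribed.
→ *bexE* is OFF.
0 of the 3 genes are transcribed.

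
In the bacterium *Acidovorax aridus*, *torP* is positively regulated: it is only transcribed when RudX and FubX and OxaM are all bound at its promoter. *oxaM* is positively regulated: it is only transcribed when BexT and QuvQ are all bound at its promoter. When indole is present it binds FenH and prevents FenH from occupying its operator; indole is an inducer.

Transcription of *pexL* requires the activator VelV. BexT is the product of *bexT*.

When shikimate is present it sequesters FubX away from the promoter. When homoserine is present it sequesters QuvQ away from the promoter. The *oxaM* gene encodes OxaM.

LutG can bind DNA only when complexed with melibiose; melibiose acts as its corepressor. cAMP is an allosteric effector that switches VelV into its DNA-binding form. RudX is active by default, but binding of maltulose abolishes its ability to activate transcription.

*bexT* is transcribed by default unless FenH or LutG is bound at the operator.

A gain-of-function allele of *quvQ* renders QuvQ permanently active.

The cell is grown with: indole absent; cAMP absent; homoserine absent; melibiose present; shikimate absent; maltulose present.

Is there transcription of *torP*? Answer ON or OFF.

OFF

Maltulose is present, so RudX is inactive.
Shikimate is absent, so FubX is active.
Indole is absent, so FenH is active.
Melibiose is present, so LutG is active.
With repressor FenH bound, *bexT* is not transcribed.
So BexT is not produced.
QuvQ is constitutively active in this strain.
Required activator BexT is absent, so *oxaM* is not transcribed.
So OxaM is not produced.
Required activator RudX is absent, so *torP* is not transcribed.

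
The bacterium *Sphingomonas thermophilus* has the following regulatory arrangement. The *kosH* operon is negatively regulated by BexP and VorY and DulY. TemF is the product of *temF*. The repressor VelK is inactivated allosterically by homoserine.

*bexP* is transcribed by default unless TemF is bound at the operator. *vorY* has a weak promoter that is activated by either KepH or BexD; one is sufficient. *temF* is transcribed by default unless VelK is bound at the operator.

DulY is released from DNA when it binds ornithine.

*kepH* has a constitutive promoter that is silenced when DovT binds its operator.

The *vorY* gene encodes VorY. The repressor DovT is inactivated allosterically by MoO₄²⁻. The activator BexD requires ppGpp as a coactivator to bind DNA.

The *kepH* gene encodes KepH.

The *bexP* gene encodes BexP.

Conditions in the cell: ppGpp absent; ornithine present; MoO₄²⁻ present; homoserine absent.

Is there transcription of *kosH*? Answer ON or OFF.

OFF

Homoserine is absent, so VelK is active.
With repressor VelK bound, *temF* is not transcribed.
So TemF is not produced.
With no repressor bound, *bexP* is transcribed.
So BexP is produced and active.
MoO₄²⁻ is present, so DovT is inactive.
With no repressor bound, *kepH* is transcribed.
So KepH is produced and active.
ppGpp is absent, so BexD is inactive.
Activator KepH is present, so *vorY* is transcribed.
So VorY is produced and active.
Ornithine is present, so DulY is inactive.
With repressor BexP bound, *kosH* is not transcribed.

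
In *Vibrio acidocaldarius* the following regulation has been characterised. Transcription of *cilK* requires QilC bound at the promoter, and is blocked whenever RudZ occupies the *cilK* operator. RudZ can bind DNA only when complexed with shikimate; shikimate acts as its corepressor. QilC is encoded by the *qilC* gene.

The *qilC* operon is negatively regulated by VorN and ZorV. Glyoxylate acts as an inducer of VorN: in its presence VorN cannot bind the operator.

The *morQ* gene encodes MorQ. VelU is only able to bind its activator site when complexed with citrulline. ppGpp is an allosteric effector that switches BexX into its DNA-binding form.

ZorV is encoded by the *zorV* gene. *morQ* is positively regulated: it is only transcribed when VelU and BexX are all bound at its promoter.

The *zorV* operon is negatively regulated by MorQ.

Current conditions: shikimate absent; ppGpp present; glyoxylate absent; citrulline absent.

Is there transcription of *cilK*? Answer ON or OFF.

OFF

Shikimate is absent, so RudZ is inactive.
Glyoxylate is absent, so VorN is active.
Citrulline is absent, so VelU is inactive.
ppGpp is present, so BexX is active.
Required activator VelU is absent, so *morQ* is not transcribed.
So MorQ is not produced.
With no repressor bound, *zorV* is transcribed.
So ZorV is produced and active.
With repressor VorN bound, *qilC* is not transcribed.
So QilC is not produced.
Required activator QilC is absent, so *cilK* is not transcribed.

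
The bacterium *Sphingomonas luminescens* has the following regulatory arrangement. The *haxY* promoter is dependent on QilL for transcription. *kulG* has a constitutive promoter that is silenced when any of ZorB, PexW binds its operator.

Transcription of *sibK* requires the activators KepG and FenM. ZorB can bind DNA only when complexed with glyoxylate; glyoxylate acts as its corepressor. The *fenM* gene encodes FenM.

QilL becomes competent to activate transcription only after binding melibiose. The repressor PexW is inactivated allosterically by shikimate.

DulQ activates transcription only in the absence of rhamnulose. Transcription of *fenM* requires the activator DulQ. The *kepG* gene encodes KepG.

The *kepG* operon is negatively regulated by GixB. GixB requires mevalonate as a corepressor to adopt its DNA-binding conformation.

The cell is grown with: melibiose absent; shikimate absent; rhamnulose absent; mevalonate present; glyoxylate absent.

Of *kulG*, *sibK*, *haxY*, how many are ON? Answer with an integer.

Glyoxylate is absent, so ZorB is inactive.
Shikimate is absent, so PexW is active.
With repressor PexW bound, *kulG* is not transcribed.
→ *kulG* is OFF.
Mevalonate is present, so GixB is active.
With repressor GixB bound, *kepG* is not transcribed.
So KepG is not produced.
Rhamnulose is absent, so DulQ is active.
No repressor is bound and DulQ is active, so *fenM* is transcribed.
So FenM is produced and active.
Required activator KepG is absent, so *sibK* is not transcribed.
→ *sibK* is OFF.
Melibiose is absent, so QilL is inactive.
Required activator QilL is absent, so *haxY* is not transcribed.
→ *haxY* is OFF.
0 of the 3 genes are transcribed.

0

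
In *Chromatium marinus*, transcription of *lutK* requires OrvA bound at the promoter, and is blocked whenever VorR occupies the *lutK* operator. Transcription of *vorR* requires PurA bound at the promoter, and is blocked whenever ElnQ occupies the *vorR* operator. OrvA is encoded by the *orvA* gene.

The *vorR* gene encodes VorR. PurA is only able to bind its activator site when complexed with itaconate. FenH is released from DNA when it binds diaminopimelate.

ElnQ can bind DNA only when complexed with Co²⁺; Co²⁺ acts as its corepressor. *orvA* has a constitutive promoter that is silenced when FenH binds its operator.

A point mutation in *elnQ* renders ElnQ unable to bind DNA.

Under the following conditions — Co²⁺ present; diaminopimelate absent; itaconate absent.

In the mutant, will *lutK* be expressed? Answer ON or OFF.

Diaminopimelate is absent, so FenH is active.
With repressor FenH bound, *orvA* is not transcribed.
So OrvA is not produced.
ElnQ is non-functional in this strain, so it has no effect.
Itaconate is absent, so PurA is inactive.
Required activator PurA is absent, so *vorR* is not transcribed.
So VorR is not produced.
Required activator OrvA is absent, so *lutK* is not transcribed.

OFF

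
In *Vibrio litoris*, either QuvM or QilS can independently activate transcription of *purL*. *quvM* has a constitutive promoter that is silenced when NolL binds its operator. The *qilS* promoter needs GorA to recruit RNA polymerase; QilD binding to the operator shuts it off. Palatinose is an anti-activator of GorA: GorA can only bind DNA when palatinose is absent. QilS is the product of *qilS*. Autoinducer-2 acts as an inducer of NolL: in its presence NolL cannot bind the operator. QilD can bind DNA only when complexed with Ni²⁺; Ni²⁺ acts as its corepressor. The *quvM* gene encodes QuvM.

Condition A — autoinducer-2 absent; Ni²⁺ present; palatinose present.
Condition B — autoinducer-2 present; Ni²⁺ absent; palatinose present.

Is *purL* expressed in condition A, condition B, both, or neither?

B only

Condition A:
Autoinducer-2 is absent, so NolL is active.
With repressor NolL bound, *quvM* is not transcribed.
So QuvM is not produced.
Ni²⁺ is present, so QilD is active.
Palatinose is present, so GorA is inactive.
With repressor QilD bound, *qilS* is not transcribed.
So QilS is not produced.
No activator is available at the *purL* promoter, so *purL* is not transcribed.
→ *purL* is OFF in A.
Condition B:
Autoinducer-2 is present, so NolL is inactive.
With no repressor bound, *quvM* is transcribed.
So QuvM is produced and active.
Ni²⁺ is absent, so QilD is inactive.
Palatinose is present, so GorA is inactive.
Required activator GorA is absent, so *qilS* is not transcribed.
So QilS is not produced.
Activator QuvM is present, so *purL* is transcribed.
→ *purL* is ON in B.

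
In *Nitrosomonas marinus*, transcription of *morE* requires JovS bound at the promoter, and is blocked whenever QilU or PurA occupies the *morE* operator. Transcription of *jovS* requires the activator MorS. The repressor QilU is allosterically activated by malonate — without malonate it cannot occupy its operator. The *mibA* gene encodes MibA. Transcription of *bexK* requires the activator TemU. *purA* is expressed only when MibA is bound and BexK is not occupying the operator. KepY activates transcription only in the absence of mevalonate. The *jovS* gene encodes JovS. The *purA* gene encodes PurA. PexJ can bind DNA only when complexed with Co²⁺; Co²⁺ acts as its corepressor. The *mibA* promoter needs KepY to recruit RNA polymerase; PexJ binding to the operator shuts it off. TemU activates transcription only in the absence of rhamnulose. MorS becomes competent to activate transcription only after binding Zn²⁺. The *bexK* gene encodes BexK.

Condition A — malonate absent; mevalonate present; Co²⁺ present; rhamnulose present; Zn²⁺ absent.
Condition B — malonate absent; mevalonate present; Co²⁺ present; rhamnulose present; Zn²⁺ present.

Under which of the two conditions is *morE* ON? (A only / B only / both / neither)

Condition A:
Malonate is absent, so QilU is inactive.
Mevalonate is present, so KepY is inactive.
Co²⁺ is present, so PexJ is active.
With repressor PexJ bound, *mibA* is not transcribed.
So MibA is not produced.
Rhamnulose is present, so TemU is inactive.
Required activator TemU is absent, so *bexK* is not transcribed.
So BexK is not produced.
Required activator MibA is absent, so *purA* is not transcribed.
So PurA is not produced.
Zn²⁺ is absent, so MorS is inactive.
Required activator MorS is absent, so *jovS* is not transcribed.
So JovS is not produced.
Required activator JovS is absent, so *morE* is not transcribed.
→ *morE* is OFF in A.
Condition B:
Malonate is absent, so QilU is inactive.
Mevalonate is present, so KepY is inactive.
Co²⁺ is present, so PexJ is active.
With repressor PexJ bound, *mibA* is not transcribed.
So MibA is not produced.
Rhamnulose is present, so TemU is inactive.
Required activator TemU is absent, so *bexK* is not transcribed.
So BexK is not produced.
Required activator MibA is absent, so *purA* is not transcribed.
So PurA is not produced.
Zn²⁺ is present, so MorS is active.
No repressor is bound and MorS is active, so *jovS* is transcribed.
So JovS is produced and active.
No repressor is bound and JovS is active, so *morE* is transcribed.
→ *morE* is ON in B.

B only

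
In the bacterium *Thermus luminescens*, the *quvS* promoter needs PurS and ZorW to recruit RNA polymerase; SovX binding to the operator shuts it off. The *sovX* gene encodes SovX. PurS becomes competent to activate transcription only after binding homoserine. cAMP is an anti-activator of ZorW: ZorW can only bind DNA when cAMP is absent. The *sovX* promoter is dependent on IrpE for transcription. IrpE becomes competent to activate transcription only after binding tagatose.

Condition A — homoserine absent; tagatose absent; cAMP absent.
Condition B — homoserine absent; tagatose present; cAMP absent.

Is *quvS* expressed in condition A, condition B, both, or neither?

Condition A:
Homoserine is absent, so PurS is inactive.
Tagatose is absent, so IrpE is inactive.
Required activator IrpE is absent, so *sovX* is not transcribed.
So SovX is not produced.
cAMP is absent, so ZorW is active.
Required activator PurS is absent, so *quvS* is not transcribed.
→ *quvS* is OFF in A.
Condition B:
Homoserine is absent, so PurS is inactive.
Tagatose is present, so IrpE is active.
No repressor is bound and IrpE is active, so *sovX* is transcribed.
So SovX is produced and active.
cAMP is absent, so ZorW is active.
With repressor SovX bound, *quvS* is not transcribed.
→ *quvS* is OFF in B.

neither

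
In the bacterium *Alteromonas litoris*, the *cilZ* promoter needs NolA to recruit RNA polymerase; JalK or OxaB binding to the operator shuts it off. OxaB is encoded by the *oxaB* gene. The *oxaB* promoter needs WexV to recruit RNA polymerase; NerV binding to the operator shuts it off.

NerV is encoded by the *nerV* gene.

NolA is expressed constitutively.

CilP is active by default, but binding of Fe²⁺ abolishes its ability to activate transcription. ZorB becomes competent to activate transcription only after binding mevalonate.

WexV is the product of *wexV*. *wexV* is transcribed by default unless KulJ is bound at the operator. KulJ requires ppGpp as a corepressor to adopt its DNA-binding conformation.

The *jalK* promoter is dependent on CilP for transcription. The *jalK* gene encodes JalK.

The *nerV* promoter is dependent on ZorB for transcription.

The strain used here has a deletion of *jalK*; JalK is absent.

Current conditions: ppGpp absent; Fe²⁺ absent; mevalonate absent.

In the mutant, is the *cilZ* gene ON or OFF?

OFF

JalK is non-functional in this strain, so it has no effect.
NolA is produced constitutively and is active.
ppGpp is absent, so KulJ is inactive.
With no repressor bound, *wexV* is transcribed.
So WexV is produced and active.
Mevalonate is absent, so ZorB is inactive.
Required activator ZorB is absent, so *nerV* is not transcribed.
So NerV is not produced.
No repressor is bound and WexV is active, so *oxaB* is transcribed.
So OxaB is produced and active.
With repressor OxaB bound, *cilZ* is not transcribed.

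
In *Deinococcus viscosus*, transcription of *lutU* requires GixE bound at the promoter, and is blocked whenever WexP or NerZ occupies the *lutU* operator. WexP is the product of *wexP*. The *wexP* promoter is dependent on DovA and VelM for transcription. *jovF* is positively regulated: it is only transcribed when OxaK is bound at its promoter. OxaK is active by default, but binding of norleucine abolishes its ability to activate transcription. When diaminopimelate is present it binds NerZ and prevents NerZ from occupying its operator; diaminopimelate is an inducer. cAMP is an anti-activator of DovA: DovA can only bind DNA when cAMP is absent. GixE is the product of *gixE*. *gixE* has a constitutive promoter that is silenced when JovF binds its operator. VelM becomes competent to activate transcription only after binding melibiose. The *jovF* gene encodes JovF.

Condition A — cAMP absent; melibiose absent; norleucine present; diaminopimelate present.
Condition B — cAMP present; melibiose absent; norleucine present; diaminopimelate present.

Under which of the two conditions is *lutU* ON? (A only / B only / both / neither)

both

Condition A:
cAMP is absent, so DovA is active.
Melibiose is absent, so VelM is inactive.
Required activator VelM is absent, so *wexP* is not transcribed.
So WexP is not produced.
Norleucine is present, so OxaK is inactive.
Required activator OxaK is absent, so *jovF* is not transcribed.
So JovF is not produced.
With no repressor bound, *gixE* is transcribed.
So GixE is produced and active.
Diaminopimelate is present, so NerZ is inactive.
No repressor is bound and GixE is active, so *lutU* is transcribed.
→ *lutU* is ON in A.
Condition B:
cAMP is present, so DovA is inactive.
Melibiose is absent, so VelM is inactive.
Required activator DovA is absent, so *wexP* is not transcribed.
So WexP is not produced.
Norleucine is present, so OxaK is inactive.
Required activator OxaK is absent, so *jovF* is not transcribed.
So JovF is not produced.
With no repressor bound, *gixE* is transcribed.
So GixE is produced and active.
Diaminopimelate is present, so NerZ is inactive.
No repressor is bound and GixE is active, so *lutU* is transcribed.
→ *lutU* is ON in B.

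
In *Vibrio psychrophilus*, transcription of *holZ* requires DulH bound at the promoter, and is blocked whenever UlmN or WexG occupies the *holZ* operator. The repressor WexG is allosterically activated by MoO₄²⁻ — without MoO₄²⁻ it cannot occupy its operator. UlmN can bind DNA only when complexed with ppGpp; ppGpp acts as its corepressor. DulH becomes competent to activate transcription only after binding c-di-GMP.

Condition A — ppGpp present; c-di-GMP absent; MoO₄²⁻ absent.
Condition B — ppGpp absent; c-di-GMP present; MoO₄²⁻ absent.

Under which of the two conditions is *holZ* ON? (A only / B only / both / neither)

B only

Condition A:
ppGpp is present, so UlmN is active.
c-di-GMP is absent, so DulH is inactive.
MoO₄²⁻ is absent, so WexG is inactive.
With repressor UlmN bound, *holZ* is not transcribed.
→ *holZ* is OFF in A.
Condition B:
ppGpp is absent, so UlmN is inactive.
c-di-GMP is present, so DulH is active.
MoO₄²⁻ is absent, so WexG is inactive.
No repressor is bound and DulH is active, so *holZ* is transcribed.
→ *holZ* is ON in B.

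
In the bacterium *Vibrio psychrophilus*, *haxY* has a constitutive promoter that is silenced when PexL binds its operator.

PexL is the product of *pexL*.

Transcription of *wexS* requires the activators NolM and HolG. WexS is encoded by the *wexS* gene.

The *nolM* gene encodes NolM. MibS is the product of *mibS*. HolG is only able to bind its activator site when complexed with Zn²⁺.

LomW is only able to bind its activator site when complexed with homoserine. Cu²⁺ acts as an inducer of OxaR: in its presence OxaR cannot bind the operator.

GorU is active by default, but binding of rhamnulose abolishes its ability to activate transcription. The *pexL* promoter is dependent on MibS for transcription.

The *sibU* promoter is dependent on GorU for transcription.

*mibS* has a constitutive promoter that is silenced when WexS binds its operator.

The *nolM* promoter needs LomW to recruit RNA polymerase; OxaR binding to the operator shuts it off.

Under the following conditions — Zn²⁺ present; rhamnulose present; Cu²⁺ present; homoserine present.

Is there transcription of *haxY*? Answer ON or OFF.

ON

Cu²⁺ is present, so OxaR is inactive.
Homoserine is present, so LomW is active.
No repressor is bound and LomW is active, so *nolM* is transcribed.
So NolM is produced and active.
Zn²⁺ is present, so HolG is active.
No repressor is bound and NolM and HolG are active, so *wexS* is transcribed.
So WexS is produced and active.
With repressor WexS bound, *mibS* is not transcribed.
So MibS is not produced.
Required activator MibS is absent, so *pexL* is not transcribed.
So PexL is not produced.
With no repressor bound, *haxY* is transcribed.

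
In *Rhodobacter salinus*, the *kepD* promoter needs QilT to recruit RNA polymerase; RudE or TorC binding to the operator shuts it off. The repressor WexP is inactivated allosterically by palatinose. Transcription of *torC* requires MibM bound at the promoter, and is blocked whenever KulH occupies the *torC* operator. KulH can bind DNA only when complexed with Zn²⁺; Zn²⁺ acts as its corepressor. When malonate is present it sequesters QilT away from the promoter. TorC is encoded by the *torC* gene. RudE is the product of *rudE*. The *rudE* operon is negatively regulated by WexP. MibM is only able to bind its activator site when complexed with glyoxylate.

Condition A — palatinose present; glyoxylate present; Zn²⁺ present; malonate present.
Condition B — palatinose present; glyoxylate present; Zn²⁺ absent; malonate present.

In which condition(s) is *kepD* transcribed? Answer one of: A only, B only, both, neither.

neither

Condition A:
Palatinose is present, so WexP is inactive.
With no repressor bound, *rudE* is transcribed.
So RudE is produced and active.
Glyoxylate is present, so MibM is active.
Zn²⁺ is present, so KulH is active.
With repressor KulH bound, *torC* is not transcribed.
So TorC is not produced.
Malonate is present, so QilT is inactive.
With repressor RudE bound, *kepD* is not transcribed.
→ *kepD* is OFF in A.
Condition B:
Palatinose is present, so WexP is inactive.
With no repressor bound, *rudE* is transcribed.
So RudE is produced and active.
Glyoxylate is present, so MibM is active.
Zn²⁺ is absent, so KulH is inactive.
No repressor is bound and MibM is active, so *torC* is transcribed.
So TorC is produced and active.
Malonate is present, so QilT is inactive.
With repressor RudE bound, *kepD* is not transcribed.
→ *kepD* is OFF in B.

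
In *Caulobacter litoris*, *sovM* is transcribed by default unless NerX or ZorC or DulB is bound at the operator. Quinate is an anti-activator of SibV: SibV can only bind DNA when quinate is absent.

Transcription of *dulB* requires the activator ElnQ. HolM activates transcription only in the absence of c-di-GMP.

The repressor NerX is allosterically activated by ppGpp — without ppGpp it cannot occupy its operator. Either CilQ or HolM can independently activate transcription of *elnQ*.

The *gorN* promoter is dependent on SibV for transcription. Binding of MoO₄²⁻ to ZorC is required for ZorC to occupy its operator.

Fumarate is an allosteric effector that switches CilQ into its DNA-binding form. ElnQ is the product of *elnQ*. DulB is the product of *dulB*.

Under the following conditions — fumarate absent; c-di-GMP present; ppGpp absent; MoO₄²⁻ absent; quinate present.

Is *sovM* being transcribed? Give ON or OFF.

ppGpp is absent, so NerX is inactive.
MoO₄²⁻ is absent, so ZorC is inactive.
Fumarate is absent, so CilQ is inactive.
c-di-GMP is present, so HolM is inactive.
No activator is available at the *elnQ* promoter, so *elnQ* is not transcribed.
So ElnQ is not produced.
Required activator ElnQ is absent, so *dulB* is not transcribed.
So DulB is not produced.
With no repressor bound, *sovM* is transcribed.

ON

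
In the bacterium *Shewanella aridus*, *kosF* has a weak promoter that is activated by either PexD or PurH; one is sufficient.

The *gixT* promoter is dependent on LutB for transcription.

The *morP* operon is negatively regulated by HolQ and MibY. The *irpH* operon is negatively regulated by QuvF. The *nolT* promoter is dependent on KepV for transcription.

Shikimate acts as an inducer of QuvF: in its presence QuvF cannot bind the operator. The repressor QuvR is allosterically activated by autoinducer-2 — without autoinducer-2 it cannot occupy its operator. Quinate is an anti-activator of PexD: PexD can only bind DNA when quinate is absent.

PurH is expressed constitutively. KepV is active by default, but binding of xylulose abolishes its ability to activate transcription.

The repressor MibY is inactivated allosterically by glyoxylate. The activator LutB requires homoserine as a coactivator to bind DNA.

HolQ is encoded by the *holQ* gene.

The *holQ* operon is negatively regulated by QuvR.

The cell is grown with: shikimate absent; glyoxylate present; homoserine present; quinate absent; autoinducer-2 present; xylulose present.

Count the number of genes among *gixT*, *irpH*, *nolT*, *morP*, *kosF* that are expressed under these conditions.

3

Homoserine is present, so LutB is active.
No repressor is bound and LutB is active, so *gixT* is transcribed.
→ *gixT* is ON.
Shikimate is absent, so QuvF is active.
With repressor QuvF bound, *irpH* is not transcribed.
→ *irpH* is OFF.
Xylulose is present, so KepV is inactive.
Required activator KepV is absent, so *nolT* is not transcribed.
→ *nolT* is OFF.
Autoinducer-2 is present, so QuvR is active.
With repressor QuvR bound, *holQ* is not transcribed.
So HolQ is not produced.
Glyoxylate is present, so MibY is inactive.
With no repressor bound, *morP* is transcribed.
→ *morP* is ON.
Quinate is absent, so PexD is active.
PurH is produced constitutively and is active.
Activator PexD is present, so *kosF* is transcribed.
→ *kosF* is ON.
3 of the 5 genes are transcribed.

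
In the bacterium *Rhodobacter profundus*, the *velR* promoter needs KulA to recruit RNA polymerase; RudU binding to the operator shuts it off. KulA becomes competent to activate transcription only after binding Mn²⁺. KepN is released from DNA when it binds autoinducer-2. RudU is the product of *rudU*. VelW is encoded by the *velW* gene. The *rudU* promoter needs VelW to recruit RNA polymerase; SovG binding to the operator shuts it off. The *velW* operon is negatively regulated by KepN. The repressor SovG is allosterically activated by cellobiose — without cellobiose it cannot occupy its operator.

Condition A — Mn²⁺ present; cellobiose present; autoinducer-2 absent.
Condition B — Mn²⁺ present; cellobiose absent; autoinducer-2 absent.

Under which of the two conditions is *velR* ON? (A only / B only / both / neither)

both

Condition A:
Mn²⁺ is present, so KulA is active.
Cellobiose is present, so SovG is active.
Autoinducer-2 is absent, so KepN is active.
With repressor KepN bound, *velW* is not transcribed.
So VelW is not produced.
With repressor SovG bound, *rudU* is not transcribed.
So RudU is not produced.
No repressor is bound and KulA is active, so *velR* is transcribed.
→ *velR* is ON in A.
Condition B:
Mn²⁺ is present, so KulA is active.
Cellobiose is absent, so SovG is inactive.
Autoinducer-2 is absent, so KepN is active.
With repressor KepN bound, *velW* is not transcribed.
So VelW is not produced.
Required activator VelW is absent, so *rudU* is not transcribed.
So RudU is not produced.
No repressor is bound and KulA is active, so *velR* is transcribed.
→ *velR* is ON in B.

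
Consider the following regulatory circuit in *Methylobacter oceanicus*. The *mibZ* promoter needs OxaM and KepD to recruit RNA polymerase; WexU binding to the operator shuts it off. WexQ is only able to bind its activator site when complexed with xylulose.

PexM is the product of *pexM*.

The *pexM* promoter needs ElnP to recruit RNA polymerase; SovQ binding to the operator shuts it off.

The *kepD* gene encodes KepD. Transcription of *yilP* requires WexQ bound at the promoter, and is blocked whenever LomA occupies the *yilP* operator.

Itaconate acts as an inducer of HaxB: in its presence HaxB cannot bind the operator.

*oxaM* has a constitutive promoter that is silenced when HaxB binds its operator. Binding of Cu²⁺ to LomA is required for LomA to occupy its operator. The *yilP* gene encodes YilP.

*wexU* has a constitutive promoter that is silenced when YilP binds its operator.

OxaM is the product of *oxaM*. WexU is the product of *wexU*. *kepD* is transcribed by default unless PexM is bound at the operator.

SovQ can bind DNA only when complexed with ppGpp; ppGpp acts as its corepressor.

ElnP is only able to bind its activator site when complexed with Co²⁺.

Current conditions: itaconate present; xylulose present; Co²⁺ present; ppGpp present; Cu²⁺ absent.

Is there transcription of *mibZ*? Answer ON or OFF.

Itaconate is present, so HaxB is inactive.
With no repressor bound, *oxaM* is transcribed.
So OxaM is produced and active.
Cu²⁺ is absent, so LomA is inactive.
Xylulose is present, so WexQ is active.
No repressor is bound and WexQ is active, so *yilP* is transcribed.
So YilP is produced and active.
With repressor YilP bound, *wexU* is not transcribed.
So WexU is not produced.
Co²⁺ is present, so ElnP is active.
ppGpp is present, so SovQ is active.
With repressor SovQ bound, *pexM* is not transcribed.
So PexM is not produced.
With no repressor bound, *kepD* is transcribed.
So KepD is produced and active.
No repressor is bound and OxaM and KepD are active, so *mibZ* is transcribed.

ON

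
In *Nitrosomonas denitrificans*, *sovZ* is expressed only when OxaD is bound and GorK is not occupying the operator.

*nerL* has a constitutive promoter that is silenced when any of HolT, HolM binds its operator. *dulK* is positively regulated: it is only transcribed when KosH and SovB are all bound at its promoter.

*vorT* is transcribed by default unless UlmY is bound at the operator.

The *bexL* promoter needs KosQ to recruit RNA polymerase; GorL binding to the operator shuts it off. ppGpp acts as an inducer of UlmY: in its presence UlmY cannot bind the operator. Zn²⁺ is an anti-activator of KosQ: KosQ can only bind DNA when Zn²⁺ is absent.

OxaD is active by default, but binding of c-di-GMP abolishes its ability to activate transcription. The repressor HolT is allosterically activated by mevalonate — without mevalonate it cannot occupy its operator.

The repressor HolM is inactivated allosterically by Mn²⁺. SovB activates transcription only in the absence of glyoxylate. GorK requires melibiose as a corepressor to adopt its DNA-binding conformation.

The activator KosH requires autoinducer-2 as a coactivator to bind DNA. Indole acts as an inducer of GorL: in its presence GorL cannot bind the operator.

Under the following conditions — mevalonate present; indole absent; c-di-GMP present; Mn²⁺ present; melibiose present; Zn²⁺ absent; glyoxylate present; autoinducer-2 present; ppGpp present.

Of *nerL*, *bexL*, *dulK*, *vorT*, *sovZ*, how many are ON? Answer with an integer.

1

Mevalonate is present, so HolT is active.
Mn²⁺ is present, so HolM is inactive.
With repressor HolT bound, *nerL* is not transcribed.
→ *nerL* is OFF.
Indole is absent, so GorL is active.
Zn²⁺ is absent, so KosQ is active.
With repressor GorL bound, *bexL* is not transcribed.
→ *bexL* is OFF.
Autoinducer-2 is present, so KosH is active.
Glyoxylate is present, so SovB is inactive.
Required activator SovB is absent, so *dulK* is not transcribed.
→ *dulK* is OFF.
ppGpp is present, so UlmY is inactive.
With no repressor bound, *vorT* is transcribed.
→ *vorT* is ON.
Melibiose is present, so GorK is active.
c-di-GMP is present, so OxaD is inactive.
With repressor GorK bound, *sovZ* is not transcribed.
→ *sovZ* is OFF.
1 of the 5 genes is transcribed.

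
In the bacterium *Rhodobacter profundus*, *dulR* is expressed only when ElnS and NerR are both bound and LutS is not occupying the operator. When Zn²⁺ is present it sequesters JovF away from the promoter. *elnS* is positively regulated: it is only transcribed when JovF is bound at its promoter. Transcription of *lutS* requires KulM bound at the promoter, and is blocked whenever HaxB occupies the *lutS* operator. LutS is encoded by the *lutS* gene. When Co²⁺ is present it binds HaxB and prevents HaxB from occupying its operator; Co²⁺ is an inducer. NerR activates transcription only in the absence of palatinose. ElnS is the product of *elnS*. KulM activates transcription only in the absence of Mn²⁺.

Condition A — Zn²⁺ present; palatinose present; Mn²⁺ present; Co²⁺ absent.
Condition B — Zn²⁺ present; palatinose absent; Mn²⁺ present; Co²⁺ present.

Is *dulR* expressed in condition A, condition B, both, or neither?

Condition A:
Zn²⁺ is present, so JovF is inactive.
Required activator JovF is absent, so *elnS* is not transcribed.
So ElnS is not produced.
Palatinose is present, so NerR is inactive.
Mn²⁺ is present, so KulM is inactive.
Co²⁺ is absent, so HaxB is active.
With repressor HaxB bound, *lutS* is not transcribed.
So LutS is not produced.
Required activator ElnS is absent, so *dulR* is not transcribed.
→ *dulR* is OFF in A.
Condition B:
Zn²⁺ is present, so JovF is inactive.
Required activator JovF is absent, so *elnS* is not transcribed.
So ElnS is not produced.
Palatinose is absent, so NerR is active.
Mn²⁺ is present, so KulM is inactive.
Co²⁺ is present, so HaxB is inactive.
Required activator KulM is absent, so *lutS* is not transcribed.
So LutS is not produced.
Required activator ElnS is absent, so *dulR* is not transcribed.
→ *dulR* is OFF in B.

neither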